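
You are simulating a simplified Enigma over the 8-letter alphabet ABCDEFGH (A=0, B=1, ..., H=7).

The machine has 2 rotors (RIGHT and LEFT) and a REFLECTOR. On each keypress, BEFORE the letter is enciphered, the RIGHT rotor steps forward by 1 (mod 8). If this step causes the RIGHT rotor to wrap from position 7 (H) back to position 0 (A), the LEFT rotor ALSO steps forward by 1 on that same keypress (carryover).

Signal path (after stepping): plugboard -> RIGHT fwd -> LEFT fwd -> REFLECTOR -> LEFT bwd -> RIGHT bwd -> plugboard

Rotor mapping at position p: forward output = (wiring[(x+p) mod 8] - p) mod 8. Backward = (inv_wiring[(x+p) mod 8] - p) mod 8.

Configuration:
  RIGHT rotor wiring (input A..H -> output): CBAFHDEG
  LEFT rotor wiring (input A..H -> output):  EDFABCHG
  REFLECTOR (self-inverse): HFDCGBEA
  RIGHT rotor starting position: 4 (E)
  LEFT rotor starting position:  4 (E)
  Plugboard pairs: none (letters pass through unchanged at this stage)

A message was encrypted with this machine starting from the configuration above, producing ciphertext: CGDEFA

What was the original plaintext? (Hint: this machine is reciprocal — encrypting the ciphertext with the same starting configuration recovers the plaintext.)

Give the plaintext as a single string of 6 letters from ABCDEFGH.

Answer: BFAGGD

Derivation:
Char 1 ('C'): step: R->5, L=4; C->plug->C->R->B->L->G->refl->E->L'->H->R'->B->plug->B
Char 2 ('G'): step: R->6, L=4; G->plug->G->R->B->L->G->refl->E->L'->H->R'->F->plug->F
Char 3 ('D'): step: R->7, L=4; D->plug->D->R->B->L->G->refl->E->L'->H->R'->A->plug->A
Char 4 ('E'): step: R->0, L->5 (L advanced); E->plug->E->R->H->L->E->refl->G->L'->E->R'->G->plug->G
Char 5 ('F'): step: R->1, L=5; F->plug->F->R->D->L->H->refl->A->L'->F->R'->G->plug->G
Char 6 ('A'): step: R->2, L=5; A->plug->A->R->G->L->D->refl->C->L'->B->R'->D->plug->D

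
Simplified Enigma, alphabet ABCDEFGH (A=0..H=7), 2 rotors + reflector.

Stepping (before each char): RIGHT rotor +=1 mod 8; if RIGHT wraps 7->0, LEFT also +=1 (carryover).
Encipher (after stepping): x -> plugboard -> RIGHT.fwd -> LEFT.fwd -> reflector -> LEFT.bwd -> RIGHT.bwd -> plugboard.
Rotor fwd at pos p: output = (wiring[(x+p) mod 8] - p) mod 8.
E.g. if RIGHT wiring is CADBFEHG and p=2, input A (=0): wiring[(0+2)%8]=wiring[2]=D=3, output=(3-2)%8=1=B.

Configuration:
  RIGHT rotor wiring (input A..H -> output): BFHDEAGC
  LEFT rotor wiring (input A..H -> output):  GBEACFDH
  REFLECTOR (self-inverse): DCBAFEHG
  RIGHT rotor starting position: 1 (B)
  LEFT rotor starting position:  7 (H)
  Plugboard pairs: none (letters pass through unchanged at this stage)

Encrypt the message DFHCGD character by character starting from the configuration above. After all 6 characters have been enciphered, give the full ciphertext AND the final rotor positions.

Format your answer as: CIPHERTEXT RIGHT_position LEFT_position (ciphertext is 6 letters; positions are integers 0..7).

Answer: BBGEEF 7 7

Derivation:
Char 1 ('D'): step: R->2, L=7; D->plug->D->R->G->L->G->refl->H->L'->B->R'->B->plug->B
Char 2 ('F'): step: R->3, L=7; F->plug->F->R->G->L->G->refl->H->L'->B->R'->B->plug->B
Char 3 ('H'): step: R->4, L=7; H->plug->H->R->H->L->E->refl->F->L'->D->R'->G->plug->G
Char 4 ('C'): step: R->5, L=7; C->plug->C->R->F->L->D->refl->A->L'->A->R'->E->plug->E
Char 5 ('G'): step: R->6, L=7; G->plug->G->R->G->L->G->refl->H->L'->B->R'->E->plug->E
Char 6 ('D'): step: R->7, L=7; D->plug->D->R->A->L->A->refl->D->L'->F->R'->F->plug->F
Final: ciphertext=BBGEEF, RIGHT=7, LEFT=7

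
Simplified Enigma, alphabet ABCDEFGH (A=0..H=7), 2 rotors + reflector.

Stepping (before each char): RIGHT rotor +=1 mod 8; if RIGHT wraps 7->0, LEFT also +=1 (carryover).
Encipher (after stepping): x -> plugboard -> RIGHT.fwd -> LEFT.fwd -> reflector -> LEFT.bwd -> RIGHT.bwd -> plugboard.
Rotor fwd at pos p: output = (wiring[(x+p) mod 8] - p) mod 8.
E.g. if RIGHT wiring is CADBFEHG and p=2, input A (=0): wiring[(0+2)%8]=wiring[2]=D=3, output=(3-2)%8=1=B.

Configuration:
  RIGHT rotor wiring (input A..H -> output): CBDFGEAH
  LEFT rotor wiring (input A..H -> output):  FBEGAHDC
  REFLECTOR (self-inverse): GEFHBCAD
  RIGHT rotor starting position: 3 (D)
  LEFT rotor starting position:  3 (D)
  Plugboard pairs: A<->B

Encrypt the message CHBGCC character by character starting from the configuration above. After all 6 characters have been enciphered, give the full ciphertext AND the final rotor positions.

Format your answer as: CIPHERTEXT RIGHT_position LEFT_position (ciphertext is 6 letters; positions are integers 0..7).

Answer: ADFHEB 1 4

Derivation:
Char 1 ('C'): step: R->4, L=3; C->plug->C->R->E->L->H->refl->D->L'->A->R'->B->plug->A
Char 2 ('H'): step: R->5, L=3; H->plug->H->R->B->L->F->refl->C->L'->F->R'->D->plug->D
Char 3 ('B'): step: R->6, L=3; B->plug->A->R->C->L->E->refl->B->L'->H->R'->F->plug->F
Char 4 ('G'): step: R->7, L=3; G->plug->G->R->F->L->C->refl->F->L'->B->R'->H->plug->H
Char 5 ('C'): step: R->0, L->4 (L advanced); C->plug->C->R->D->L->G->refl->A->L'->G->R'->E->plug->E
Char 6 ('C'): step: R->1, L=4; C->plug->C->R->E->L->B->refl->E->L'->A->R'->A->plug->B
Final: ciphertext=ADFHEB, RIGHT=1, LEFT=4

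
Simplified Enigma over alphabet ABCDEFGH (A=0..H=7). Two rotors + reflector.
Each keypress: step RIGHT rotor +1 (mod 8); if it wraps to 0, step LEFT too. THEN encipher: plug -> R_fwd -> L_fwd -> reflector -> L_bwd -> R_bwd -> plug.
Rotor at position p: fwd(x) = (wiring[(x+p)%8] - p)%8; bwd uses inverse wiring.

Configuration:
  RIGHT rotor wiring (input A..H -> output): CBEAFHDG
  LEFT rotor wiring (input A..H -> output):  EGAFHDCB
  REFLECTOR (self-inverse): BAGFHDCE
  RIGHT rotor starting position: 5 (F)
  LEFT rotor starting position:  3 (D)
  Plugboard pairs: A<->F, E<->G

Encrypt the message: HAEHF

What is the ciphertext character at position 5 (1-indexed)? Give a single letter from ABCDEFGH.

Char 1 ('H'): step: R->6, L=3; H->plug->H->R->B->L->E->refl->H->L'->D->R'->D->plug->D
Char 2 ('A'): step: R->7, L=3; A->plug->F->R->G->L->D->refl->F->L'->H->R'->A->plug->F
Char 3 ('E'): step: R->0, L->4 (L advanced); E->plug->G->R->D->L->F->refl->D->L'->A->R'->D->plug->D
Char 4 ('H'): step: R->1, L=4; H->plug->H->R->B->L->H->refl->E->L'->G->R'->E->plug->G
Char 5 ('F'): step: R->2, L=4; F->plug->A->R->C->L->G->refl->C->L'->F->R'->D->plug->D

D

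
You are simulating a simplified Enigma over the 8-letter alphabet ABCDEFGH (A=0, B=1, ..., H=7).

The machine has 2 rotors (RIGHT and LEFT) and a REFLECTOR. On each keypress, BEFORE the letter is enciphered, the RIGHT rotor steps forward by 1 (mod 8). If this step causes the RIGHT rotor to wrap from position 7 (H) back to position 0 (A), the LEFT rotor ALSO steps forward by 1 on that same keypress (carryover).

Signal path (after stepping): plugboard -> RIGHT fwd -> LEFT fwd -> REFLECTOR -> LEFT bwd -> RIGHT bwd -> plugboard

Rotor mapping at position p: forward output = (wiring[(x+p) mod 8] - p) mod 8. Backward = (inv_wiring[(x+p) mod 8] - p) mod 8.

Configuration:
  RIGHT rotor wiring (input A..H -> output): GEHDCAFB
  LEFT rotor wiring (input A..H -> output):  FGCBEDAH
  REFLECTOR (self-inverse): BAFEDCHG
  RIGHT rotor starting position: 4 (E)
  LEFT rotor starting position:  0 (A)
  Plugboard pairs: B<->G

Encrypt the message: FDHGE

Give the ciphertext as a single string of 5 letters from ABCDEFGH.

Answer: GGFFA

Derivation:
Char 1 ('F'): step: R->5, L=0; F->plug->F->R->C->L->C->refl->F->L'->A->R'->B->plug->G
Char 2 ('D'): step: R->6, L=0; D->plug->D->R->G->L->A->refl->B->L'->D->R'->B->plug->G
Char 3 ('H'): step: R->7, L=0; H->plug->H->R->G->L->A->refl->B->L'->D->R'->F->plug->F
Char 4 ('G'): step: R->0, L->1 (L advanced); G->plug->B->R->E->L->C->refl->F->L'->A->R'->F->plug->F
Char 5 ('E'): step: R->1, L=1; E->plug->E->R->H->L->E->refl->D->L'->D->R'->A->plug->A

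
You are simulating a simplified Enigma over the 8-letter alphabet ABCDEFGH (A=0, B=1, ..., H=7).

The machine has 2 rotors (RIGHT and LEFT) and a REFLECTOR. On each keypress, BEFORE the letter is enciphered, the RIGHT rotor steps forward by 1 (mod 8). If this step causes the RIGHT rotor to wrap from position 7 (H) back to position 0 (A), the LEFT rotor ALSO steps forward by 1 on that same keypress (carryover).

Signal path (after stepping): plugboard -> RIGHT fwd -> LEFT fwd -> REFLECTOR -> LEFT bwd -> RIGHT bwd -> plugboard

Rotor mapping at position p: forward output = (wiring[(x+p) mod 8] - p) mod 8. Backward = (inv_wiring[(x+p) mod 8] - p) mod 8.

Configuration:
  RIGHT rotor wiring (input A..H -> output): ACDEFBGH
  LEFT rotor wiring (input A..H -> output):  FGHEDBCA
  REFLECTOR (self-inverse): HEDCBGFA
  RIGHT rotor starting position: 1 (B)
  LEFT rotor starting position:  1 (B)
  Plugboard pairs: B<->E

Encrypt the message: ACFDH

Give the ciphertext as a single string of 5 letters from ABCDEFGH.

Char 1 ('A'): step: R->2, L=1; A->plug->A->R->B->L->G->refl->F->L'->A->R'->H->plug->H
Char 2 ('C'): step: R->3, L=1; C->plug->C->R->G->L->H->refl->A->L'->E->R'->E->plug->B
Char 3 ('F'): step: R->4, L=1; F->plug->F->R->G->L->H->refl->A->L'->E->R'->E->plug->B
Char 4 ('D'): step: R->5, L=1; D->plug->D->R->D->L->C->refl->D->L'->C->R'->C->plug->C
Char 5 ('H'): step: R->6, L=1; H->plug->H->R->D->L->C->refl->D->L'->C->R'->C->plug->C

Answer: HBBCC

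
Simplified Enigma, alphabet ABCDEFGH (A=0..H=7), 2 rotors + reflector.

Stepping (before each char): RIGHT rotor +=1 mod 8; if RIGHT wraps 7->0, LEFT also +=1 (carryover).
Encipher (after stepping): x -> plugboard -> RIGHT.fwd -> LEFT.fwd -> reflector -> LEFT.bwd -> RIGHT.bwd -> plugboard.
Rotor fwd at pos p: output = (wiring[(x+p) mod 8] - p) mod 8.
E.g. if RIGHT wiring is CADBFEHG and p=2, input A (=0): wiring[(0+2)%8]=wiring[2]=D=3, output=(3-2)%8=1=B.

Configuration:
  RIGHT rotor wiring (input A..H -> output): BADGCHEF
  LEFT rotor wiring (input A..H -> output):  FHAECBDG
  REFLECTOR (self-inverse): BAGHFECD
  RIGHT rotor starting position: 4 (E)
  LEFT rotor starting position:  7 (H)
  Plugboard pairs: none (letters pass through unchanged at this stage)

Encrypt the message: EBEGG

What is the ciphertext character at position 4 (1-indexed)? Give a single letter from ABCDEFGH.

Char 1 ('E'): step: R->5, L=7; E->plug->E->R->D->L->B->refl->A->L'->C->R'->A->plug->A
Char 2 ('B'): step: R->6, L=7; B->plug->B->R->H->L->E->refl->F->L'->E->R'->G->plug->G
Char 3 ('E'): step: R->7, L=7; E->plug->E->R->H->L->E->refl->F->L'->E->R'->D->plug->D
Char 4 ('G'): step: R->0, L->0 (L advanced); G->plug->G->R->E->L->C->refl->G->L'->H->R'->F->plug->F

F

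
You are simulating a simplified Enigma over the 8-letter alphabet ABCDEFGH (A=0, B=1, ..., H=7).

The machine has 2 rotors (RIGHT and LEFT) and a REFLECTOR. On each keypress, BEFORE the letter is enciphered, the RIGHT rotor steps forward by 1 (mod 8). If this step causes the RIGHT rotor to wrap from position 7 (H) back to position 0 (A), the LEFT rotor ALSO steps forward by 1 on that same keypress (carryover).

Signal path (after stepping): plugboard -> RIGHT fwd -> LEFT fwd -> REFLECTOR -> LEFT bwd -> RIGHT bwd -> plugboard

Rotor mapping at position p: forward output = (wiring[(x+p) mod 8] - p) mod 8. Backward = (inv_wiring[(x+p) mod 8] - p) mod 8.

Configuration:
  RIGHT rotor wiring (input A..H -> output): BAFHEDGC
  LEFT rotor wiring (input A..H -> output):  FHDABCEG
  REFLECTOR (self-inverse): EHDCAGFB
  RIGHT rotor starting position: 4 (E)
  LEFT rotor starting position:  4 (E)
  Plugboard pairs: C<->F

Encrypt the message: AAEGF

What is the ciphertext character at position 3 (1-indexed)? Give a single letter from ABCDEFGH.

Char 1 ('A'): step: R->5, L=4; A->plug->A->R->G->L->H->refl->B->L'->E->R'->D->plug->D
Char 2 ('A'): step: R->6, L=4; A->plug->A->R->A->L->F->refl->G->L'->B->R'->F->plug->C
Char 3 ('E'): step: R->7, L=4; E->plug->E->R->A->L->F->refl->G->L'->B->R'->C->plug->F

F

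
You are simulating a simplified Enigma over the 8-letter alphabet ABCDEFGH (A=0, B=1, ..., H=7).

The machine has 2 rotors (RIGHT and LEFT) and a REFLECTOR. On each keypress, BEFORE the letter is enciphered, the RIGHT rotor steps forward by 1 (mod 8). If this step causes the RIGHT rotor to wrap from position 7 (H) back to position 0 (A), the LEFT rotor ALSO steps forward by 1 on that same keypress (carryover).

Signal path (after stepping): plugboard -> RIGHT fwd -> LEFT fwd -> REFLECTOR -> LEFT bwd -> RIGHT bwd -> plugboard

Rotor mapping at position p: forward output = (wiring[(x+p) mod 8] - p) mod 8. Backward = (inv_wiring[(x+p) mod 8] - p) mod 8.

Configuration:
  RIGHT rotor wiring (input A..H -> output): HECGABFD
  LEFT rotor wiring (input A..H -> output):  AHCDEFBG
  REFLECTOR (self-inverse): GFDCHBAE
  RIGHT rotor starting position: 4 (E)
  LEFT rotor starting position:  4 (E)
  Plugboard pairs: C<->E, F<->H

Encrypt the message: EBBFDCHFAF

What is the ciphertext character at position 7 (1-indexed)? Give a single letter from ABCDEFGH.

Char 1 ('E'): step: R->5, L=4; E->plug->C->R->G->L->G->refl->A->L'->A->R'->B->plug->B
Char 2 ('B'): step: R->6, L=4; B->plug->B->R->F->L->D->refl->C->L'->D->R'->H->plug->F
Char 3 ('B'): step: R->7, L=4; B->plug->B->R->A->L->A->refl->G->L'->G->R'->H->plug->F
Char 4 ('F'): step: R->0, L->5 (L advanced); F->plug->H->R->D->L->D->refl->C->L'->E->R'->B->plug->B
Char 5 ('D'): step: R->1, L=5; D->plug->D->R->H->L->H->refl->E->L'->B->R'->B->plug->B
Char 6 ('C'): step: R->2, L=5; C->plug->E->R->D->L->D->refl->C->L'->E->R'->B->plug->B
Char 7 ('H'): step: R->3, L=5; H->plug->F->R->E->L->C->refl->D->L'->D->R'->A->plug->A

A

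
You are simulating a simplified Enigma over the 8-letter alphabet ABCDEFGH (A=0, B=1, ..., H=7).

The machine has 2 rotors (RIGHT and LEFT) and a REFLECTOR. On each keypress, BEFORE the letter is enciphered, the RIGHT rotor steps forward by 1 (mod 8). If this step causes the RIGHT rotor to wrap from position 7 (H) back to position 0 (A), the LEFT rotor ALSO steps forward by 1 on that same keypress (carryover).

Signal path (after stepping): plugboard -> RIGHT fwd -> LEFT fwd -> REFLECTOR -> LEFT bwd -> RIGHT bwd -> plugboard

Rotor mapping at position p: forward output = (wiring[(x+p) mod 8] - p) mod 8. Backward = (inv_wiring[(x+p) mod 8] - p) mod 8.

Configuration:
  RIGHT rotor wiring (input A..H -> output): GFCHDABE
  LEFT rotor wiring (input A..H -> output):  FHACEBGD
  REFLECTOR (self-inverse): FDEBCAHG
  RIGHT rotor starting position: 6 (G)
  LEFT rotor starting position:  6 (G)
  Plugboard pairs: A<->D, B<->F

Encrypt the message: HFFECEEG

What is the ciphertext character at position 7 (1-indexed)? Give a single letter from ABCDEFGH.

Char 1 ('H'): step: R->7, L=6; H->plug->H->R->C->L->H->refl->G->L'->G->R'->C->plug->C
Char 2 ('F'): step: R->0, L->7 (L advanced); F->plug->B->R->F->L->F->refl->A->L'->C->R'->C->plug->C
Char 3 ('F'): step: R->1, L=7; F->plug->B->R->B->L->G->refl->H->L'->H->R'->E->plug->E
Char 4 ('E'): step: R->2, L=7; E->plug->E->R->H->L->H->refl->G->L'->B->R'->C->plug->C
Char 5 ('C'): step: R->3, L=7; C->plug->C->R->F->L->F->refl->A->L'->C->R'->G->plug->G
Char 6 ('E'): step: R->4, L=7; E->plug->E->R->C->L->A->refl->F->L'->F->R'->C->plug->C
Char 7 ('E'): step: R->5, L=7; E->plug->E->R->A->L->E->refl->C->L'->G->R'->H->plug->H

H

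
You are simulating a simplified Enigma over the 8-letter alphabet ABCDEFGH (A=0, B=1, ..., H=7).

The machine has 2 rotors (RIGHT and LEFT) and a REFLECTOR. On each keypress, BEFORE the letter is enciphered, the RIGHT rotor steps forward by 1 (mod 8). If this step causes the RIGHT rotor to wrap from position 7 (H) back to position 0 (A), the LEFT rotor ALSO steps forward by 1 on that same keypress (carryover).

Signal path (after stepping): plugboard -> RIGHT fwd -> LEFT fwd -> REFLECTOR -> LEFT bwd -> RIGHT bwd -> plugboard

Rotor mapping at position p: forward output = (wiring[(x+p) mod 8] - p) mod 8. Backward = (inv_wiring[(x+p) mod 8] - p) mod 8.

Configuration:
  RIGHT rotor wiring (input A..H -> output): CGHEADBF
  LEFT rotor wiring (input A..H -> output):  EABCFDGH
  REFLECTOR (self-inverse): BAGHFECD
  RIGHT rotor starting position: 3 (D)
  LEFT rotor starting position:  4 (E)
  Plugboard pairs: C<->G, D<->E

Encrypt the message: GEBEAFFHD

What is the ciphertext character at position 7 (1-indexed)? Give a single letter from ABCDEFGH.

Char 1 ('G'): step: R->4, L=4; G->plug->C->R->F->L->E->refl->F->L'->G->R'->E->plug->D
Char 2 ('E'): step: R->5, L=4; E->plug->D->R->F->L->E->refl->F->L'->G->R'->A->plug->A
Char 3 ('B'): step: R->6, L=4; B->plug->B->R->H->L->G->refl->C->L'->C->R'->G->plug->C
Char 4 ('E'): step: R->7, L=4; E->plug->D->R->A->L->B->refl->A->L'->E->R'->G->plug->C
Char 5 ('A'): step: R->0, L->5 (L advanced); A->plug->A->R->C->L->C->refl->G->L'->A->R'->E->plug->D
Char 6 ('F'): step: R->1, L=5; F->plug->F->R->A->L->G->refl->C->L'->C->R'->E->plug->D
Char 7 ('F'): step: R->2, L=5; F->plug->F->R->D->L->H->refl->D->L'->E->R'->H->plug->H

H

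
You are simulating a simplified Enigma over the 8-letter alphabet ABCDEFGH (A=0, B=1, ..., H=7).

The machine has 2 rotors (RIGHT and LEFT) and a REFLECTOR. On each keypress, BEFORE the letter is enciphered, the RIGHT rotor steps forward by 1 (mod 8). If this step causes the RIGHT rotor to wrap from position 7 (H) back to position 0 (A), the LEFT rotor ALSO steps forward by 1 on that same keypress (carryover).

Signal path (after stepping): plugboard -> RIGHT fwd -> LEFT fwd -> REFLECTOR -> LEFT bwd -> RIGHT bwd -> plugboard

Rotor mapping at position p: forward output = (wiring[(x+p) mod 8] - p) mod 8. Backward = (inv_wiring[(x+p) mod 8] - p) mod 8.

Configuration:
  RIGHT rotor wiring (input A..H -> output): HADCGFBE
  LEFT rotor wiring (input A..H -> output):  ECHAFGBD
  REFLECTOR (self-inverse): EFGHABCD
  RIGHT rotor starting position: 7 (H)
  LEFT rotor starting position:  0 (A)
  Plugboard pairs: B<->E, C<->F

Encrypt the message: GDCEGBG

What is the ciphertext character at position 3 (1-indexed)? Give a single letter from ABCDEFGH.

Char 1 ('G'): step: R->0, L->1 (L advanced); G->plug->G->R->B->L->G->refl->C->L'->G->R'->E->plug->B
Char 2 ('D'): step: R->1, L=1; D->plug->D->R->F->L->A->refl->E->L'->D->R'->G->plug->G
Char 3 ('C'): step: R->2, L=1; C->plug->F->R->C->L->H->refl->D->L'->H->R'->E->plug->B

B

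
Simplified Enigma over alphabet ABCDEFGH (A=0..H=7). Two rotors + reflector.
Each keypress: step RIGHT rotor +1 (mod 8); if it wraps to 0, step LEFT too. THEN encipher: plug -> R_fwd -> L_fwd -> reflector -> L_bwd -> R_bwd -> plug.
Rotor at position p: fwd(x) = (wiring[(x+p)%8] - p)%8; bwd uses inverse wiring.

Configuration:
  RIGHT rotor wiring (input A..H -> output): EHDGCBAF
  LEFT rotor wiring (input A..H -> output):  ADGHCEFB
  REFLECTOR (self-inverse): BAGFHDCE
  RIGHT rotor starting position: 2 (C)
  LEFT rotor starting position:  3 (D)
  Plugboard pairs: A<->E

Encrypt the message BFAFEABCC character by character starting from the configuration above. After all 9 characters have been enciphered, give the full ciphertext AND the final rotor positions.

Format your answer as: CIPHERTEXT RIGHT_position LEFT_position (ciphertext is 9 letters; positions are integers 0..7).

Char 1 ('B'): step: R->3, L=3; B->plug->B->R->H->L->D->refl->F->L'->F->R'->D->plug->D
Char 2 ('F'): step: R->4, L=3; F->plug->F->R->D->L->C->refl->G->L'->E->R'->C->plug->C
Char 3 ('A'): step: R->5, L=3; A->plug->E->R->C->L->B->refl->A->L'->G->R'->F->plug->F
Char 4 ('F'): step: R->6, L=3; F->plug->F->R->A->L->E->refl->H->L'->B->R'->D->plug->D
Char 5 ('E'): step: R->7, L=3; E->plug->A->R->G->L->A->refl->B->L'->C->R'->G->plug->G
Char 6 ('A'): step: R->0, L->4 (L advanced); A->plug->E->R->C->L->B->refl->A->L'->B->R'->F->plug->F
Char 7 ('B'): step: R->1, L=4; B->plug->B->R->C->L->B->refl->A->L'->B->R'->D->plug->D
Char 8 ('C'): step: R->2, L=4; C->plug->C->R->A->L->G->refl->C->L'->G->R'->E->plug->A
Char 9 ('C'): step: R->3, L=4; C->plug->C->R->G->L->C->refl->G->L'->A->R'->H->plug->H
Final: ciphertext=DCFDGFDAH, RIGHT=3, LEFT=4

Answer: DCFDGFDAH 3 4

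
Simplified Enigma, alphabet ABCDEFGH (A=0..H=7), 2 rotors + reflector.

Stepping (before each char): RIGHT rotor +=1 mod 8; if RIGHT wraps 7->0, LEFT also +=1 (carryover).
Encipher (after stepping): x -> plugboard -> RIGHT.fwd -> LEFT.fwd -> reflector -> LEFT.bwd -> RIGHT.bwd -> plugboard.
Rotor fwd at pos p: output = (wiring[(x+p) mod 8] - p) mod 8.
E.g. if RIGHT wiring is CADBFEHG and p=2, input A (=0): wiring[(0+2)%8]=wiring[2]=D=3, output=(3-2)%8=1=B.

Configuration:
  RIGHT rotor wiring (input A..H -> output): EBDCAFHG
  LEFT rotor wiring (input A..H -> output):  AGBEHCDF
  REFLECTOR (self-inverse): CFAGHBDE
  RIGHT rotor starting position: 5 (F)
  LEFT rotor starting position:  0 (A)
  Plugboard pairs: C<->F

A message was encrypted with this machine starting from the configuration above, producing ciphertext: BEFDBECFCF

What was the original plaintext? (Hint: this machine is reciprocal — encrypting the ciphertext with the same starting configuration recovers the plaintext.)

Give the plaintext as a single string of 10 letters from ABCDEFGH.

Char 1 ('B'): step: R->6, L=0; B->plug->B->R->A->L->A->refl->C->L'->F->R'->E->plug->E
Char 2 ('E'): step: R->7, L=0; E->plug->E->R->D->L->E->refl->H->L'->E->R'->D->plug->D
Char 3 ('F'): step: R->0, L->1 (L advanced); F->plug->C->R->D->L->G->refl->D->L'->C->R'->D->plug->D
Char 4 ('D'): step: R->1, L=1; D->plug->D->R->H->L->H->refl->E->L'->G->R'->F->plug->C
Char 5 ('B'): step: R->2, L=1; B->plug->B->R->A->L->F->refl->B->L'->E->R'->F->plug->C
Char 6 ('E'): step: R->3, L=1; E->plug->E->R->D->L->G->refl->D->L'->C->R'->C->plug->F
Char 7 ('C'): step: R->4, L=1; C->plug->F->R->F->L->C->refl->A->L'->B->R'->B->plug->B
Char 8 ('F'): step: R->5, L=1; F->plug->C->R->B->L->A->refl->C->L'->F->R'->G->plug->G
Char 9 ('C'): step: R->6, L=1; C->plug->F->R->E->L->B->refl->F->L'->A->R'->B->plug->B
Char 10 ('F'): step: R->7, L=1; F->plug->C->R->C->L->D->refl->G->L'->D->R'->E->plug->E

Answer: EDDCCFBGBE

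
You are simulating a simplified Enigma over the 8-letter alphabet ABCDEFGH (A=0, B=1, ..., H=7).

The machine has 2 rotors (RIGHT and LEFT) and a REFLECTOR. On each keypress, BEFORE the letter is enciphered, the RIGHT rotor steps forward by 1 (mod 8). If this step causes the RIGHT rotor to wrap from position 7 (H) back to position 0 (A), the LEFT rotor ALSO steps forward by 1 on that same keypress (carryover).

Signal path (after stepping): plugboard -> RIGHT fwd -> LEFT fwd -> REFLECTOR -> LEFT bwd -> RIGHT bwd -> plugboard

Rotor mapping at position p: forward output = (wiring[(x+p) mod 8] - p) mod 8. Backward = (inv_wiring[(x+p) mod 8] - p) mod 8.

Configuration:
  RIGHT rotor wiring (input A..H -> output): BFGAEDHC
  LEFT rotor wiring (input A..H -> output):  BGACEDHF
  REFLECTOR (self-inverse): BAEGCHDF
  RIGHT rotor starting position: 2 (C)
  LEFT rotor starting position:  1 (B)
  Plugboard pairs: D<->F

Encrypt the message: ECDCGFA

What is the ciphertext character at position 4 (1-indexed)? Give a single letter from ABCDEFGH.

Char 1 ('E'): step: R->3, L=1; E->plug->E->R->H->L->A->refl->B->L'->C->R'->G->plug->G
Char 2 ('C'): step: R->4, L=1; C->plug->C->R->D->L->D->refl->G->L'->F->R'->E->plug->E
Char 3 ('D'): step: R->5, L=1; D->plug->F->R->B->L->H->refl->F->L'->A->R'->E->plug->E
Char 4 ('C'): step: R->6, L=1; C->plug->C->R->D->L->D->refl->G->L'->F->R'->H->plug->H

H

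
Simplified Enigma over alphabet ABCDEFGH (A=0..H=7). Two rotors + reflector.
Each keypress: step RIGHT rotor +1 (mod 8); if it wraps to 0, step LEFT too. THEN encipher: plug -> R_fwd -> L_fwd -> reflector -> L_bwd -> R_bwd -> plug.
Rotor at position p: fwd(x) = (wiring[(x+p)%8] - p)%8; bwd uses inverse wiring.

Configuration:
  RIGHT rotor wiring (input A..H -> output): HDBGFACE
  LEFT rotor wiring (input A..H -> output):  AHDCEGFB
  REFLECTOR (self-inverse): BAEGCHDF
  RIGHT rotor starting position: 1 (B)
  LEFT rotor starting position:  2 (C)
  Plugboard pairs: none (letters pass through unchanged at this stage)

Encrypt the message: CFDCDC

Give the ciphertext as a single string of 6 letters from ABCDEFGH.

Char 1 ('C'): step: R->2, L=2; C->plug->C->R->D->L->E->refl->C->L'->C->R'->F->plug->F
Char 2 ('F'): step: R->3, L=2; F->plug->F->R->E->L->D->refl->G->L'->G->R'->H->plug->H
Char 3 ('D'): step: R->4, L=2; D->plug->D->R->A->L->B->refl->A->L'->B->R'->A->plug->A
Char 4 ('C'): step: R->5, L=2; C->plug->C->R->H->L->F->refl->H->L'->F->R'->B->plug->B
Char 5 ('D'): step: R->6, L=2; D->plug->D->R->F->L->H->refl->F->L'->H->R'->G->plug->G
Char 6 ('C'): step: R->7, L=2; C->plug->C->R->E->L->D->refl->G->L'->G->R'->F->plug->F

Answer: FHABGF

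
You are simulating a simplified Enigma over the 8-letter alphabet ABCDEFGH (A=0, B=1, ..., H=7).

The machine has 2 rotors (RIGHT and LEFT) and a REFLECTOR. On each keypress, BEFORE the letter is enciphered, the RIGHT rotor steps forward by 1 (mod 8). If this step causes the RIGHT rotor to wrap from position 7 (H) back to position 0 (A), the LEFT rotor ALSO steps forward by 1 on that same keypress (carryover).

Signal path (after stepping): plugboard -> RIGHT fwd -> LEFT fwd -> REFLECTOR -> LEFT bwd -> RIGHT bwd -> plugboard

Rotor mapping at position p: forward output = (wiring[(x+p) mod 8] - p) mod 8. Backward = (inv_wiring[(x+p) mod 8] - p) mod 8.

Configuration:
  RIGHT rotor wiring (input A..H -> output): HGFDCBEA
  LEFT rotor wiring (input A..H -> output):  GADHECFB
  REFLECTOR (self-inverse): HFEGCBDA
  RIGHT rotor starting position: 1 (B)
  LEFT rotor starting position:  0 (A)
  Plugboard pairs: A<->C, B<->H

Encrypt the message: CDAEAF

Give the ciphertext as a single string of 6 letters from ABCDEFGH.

Answer: HGFABC

Derivation:
Char 1 ('C'): step: R->2, L=0; C->plug->A->R->D->L->H->refl->A->L'->B->R'->B->plug->H
Char 2 ('D'): step: R->3, L=0; D->plug->D->R->B->L->A->refl->H->L'->D->R'->G->plug->G
Char 3 ('A'): step: R->4, L=0; A->plug->C->R->A->L->G->refl->D->L'->C->R'->F->plug->F
Char 4 ('E'): step: R->5, L=0; E->plug->E->R->B->L->A->refl->H->L'->D->R'->C->plug->A
Char 5 ('A'): step: R->6, L=0; A->plug->C->R->B->L->A->refl->H->L'->D->R'->H->plug->B
Char 6 ('F'): step: R->7, L=0; F->plug->F->R->D->L->H->refl->A->L'->B->R'->A->plug->C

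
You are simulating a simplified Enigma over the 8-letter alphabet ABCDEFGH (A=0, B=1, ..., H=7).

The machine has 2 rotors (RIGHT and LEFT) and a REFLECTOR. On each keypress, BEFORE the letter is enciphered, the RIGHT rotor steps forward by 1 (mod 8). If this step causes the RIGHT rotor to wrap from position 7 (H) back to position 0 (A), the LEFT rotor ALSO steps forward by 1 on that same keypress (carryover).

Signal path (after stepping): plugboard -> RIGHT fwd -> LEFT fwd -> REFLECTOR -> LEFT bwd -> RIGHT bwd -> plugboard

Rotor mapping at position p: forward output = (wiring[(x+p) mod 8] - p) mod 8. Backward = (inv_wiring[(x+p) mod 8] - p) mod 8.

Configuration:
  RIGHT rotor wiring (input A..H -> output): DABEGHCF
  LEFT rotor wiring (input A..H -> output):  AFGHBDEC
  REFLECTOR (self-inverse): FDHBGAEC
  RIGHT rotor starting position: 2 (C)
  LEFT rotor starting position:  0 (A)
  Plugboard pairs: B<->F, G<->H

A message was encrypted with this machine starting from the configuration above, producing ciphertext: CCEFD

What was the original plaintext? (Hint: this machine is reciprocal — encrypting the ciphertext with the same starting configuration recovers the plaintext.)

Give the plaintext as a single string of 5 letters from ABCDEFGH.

Answer: HAHEA

Derivation:
Char 1 ('C'): step: R->3, L=0; C->plug->C->R->E->L->B->refl->D->L'->F->R'->G->plug->H
Char 2 ('C'): step: R->4, L=0; C->plug->C->R->G->L->E->refl->G->L'->C->R'->A->plug->A
Char 3 ('E'): step: R->5, L=0; E->plug->E->R->D->L->H->refl->C->L'->H->R'->G->plug->H
Char 4 ('F'): step: R->6, L=0; F->plug->B->R->H->L->C->refl->H->L'->D->R'->E->plug->E
Char 5 ('D'): step: R->7, L=0; D->plug->D->R->C->L->G->refl->E->L'->G->R'->A->plug->A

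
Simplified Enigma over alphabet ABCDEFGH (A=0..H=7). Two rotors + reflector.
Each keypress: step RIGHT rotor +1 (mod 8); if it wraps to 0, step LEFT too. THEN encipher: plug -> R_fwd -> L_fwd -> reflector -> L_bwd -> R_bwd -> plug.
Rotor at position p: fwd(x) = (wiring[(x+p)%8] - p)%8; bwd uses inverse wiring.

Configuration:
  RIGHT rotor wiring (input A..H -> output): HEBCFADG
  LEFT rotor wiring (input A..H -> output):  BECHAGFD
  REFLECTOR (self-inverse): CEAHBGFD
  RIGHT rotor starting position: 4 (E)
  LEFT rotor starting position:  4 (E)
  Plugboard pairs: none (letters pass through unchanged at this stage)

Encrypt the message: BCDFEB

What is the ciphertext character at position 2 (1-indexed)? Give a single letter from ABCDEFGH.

Char 1 ('B'): step: R->5, L=4; B->plug->B->R->G->L->G->refl->F->L'->E->R'->F->plug->F
Char 2 ('C'): step: R->6, L=4; C->plug->C->R->B->L->C->refl->A->L'->F->R'->A->plug->A

A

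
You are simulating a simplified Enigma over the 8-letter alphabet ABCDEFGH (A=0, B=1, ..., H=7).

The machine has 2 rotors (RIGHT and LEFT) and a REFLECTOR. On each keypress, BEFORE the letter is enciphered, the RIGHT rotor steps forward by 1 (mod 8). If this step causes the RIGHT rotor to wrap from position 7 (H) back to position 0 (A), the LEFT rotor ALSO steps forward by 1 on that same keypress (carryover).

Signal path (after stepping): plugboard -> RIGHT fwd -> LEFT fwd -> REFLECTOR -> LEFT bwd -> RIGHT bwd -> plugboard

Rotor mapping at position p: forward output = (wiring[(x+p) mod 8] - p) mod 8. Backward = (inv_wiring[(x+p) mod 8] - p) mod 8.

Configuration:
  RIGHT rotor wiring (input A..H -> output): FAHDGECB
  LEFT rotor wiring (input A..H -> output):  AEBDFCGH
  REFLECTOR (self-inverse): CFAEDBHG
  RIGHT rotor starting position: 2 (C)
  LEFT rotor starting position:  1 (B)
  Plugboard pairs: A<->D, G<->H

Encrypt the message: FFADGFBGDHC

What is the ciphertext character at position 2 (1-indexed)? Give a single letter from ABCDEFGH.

Char 1 ('F'): step: R->3, L=1; F->plug->F->R->C->L->C->refl->A->L'->B->R'->C->plug->C
Char 2 ('F'): step: R->4, L=1; F->plug->F->R->E->L->B->refl->F->L'->F->R'->D->plug->A

A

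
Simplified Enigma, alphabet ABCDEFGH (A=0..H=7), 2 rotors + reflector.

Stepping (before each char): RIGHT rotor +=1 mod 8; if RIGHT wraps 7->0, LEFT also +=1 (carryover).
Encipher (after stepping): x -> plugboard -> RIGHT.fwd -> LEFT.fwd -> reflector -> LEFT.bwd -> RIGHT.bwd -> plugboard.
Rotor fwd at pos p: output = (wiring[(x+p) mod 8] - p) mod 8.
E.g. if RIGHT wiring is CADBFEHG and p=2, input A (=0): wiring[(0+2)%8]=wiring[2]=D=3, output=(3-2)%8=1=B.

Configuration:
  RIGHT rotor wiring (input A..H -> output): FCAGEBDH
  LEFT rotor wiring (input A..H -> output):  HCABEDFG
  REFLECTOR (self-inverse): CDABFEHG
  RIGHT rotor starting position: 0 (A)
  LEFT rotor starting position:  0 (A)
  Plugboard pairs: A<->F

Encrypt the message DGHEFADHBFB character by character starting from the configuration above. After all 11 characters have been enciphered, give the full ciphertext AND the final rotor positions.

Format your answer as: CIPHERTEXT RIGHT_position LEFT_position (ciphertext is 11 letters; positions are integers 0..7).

Answer: CAFHBCGAFAG 3 1

Derivation:
Char 1 ('D'): step: R->1, L=0; D->plug->D->R->D->L->B->refl->D->L'->F->R'->C->plug->C
Char 2 ('G'): step: R->2, L=0; G->plug->G->R->D->L->B->refl->D->L'->F->R'->F->plug->A
Char 3 ('H'): step: R->3, L=0; H->plug->H->R->F->L->D->refl->B->L'->D->R'->A->plug->F
Char 4 ('E'): step: R->4, L=0; E->plug->E->R->B->L->C->refl->A->L'->C->R'->H->plug->H
Char 5 ('F'): step: R->5, L=0; F->plug->A->R->E->L->E->refl->F->L'->G->R'->B->plug->B
Char 6 ('A'): step: R->6, L=0; A->plug->F->R->A->L->H->refl->G->L'->H->R'->C->plug->C
Char 7 ('D'): step: R->7, L=0; D->plug->D->R->B->L->C->refl->A->L'->C->R'->G->plug->G
Char 8 ('H'): step: R->0, L->1 (L advanced); H->plug->H->R->H->L->G->refl->H->L'->B->R'->F->plug->A
Char 9 ('B'): step: R->1, L=1; B->plug->B->R->H->L->G->refl->H->L'->B->R'->A->plug->F
Char 10 ('F'): step: R->2, L=1; F->plug->A->R->G->L->F->refl->E->L'->F->R'->F->plug->A
Char 11 ('B'): step: R->3, L=1; B->plug->B->R->B->L->H->refl->G->L'->H->R'->G->plug->G
Final: ciphertext=CAFHBCGAFAG, RIGHT=3, LEFT=1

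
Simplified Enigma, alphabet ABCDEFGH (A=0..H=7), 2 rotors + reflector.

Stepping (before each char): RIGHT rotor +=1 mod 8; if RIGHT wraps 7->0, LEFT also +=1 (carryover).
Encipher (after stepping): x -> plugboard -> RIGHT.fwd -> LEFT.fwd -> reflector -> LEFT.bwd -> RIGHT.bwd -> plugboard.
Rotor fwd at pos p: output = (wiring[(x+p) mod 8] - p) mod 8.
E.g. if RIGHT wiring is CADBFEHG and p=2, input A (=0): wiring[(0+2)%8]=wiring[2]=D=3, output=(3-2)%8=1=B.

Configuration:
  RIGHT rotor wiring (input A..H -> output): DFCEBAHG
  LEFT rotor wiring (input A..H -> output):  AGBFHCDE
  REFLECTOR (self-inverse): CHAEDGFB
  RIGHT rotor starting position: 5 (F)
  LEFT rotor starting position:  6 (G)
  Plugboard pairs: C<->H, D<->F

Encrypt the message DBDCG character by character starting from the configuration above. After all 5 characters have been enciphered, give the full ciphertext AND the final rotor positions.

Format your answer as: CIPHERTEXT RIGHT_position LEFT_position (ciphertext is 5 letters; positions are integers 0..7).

Char 1 ('D'): step: R->6, L=6; D->plug->F->R->G->L->B->refl->H->L'->F->R'->C->plug->H
Char 2 ('B'): step: R->7, L=6; B->plug->B->R->E->L->D->refl->E->L'->H->R'->A->plug->A
Char 3 ('D'): step: R->0, L->7 (L advanced); D->plug->F->R->A->L->F->refl->G->L'->E->R'->D->plug->F
Char 4 ('C'): step: R->1, L=7; C->plug->H->R->C->L->H->refl->B->L'->B->R'->B->plug->B
Char 5 ('G'): step: R->2, L=7; G->plug->G->R->B->L->B->refl->H->L'->C->R'->B->plug->B
Final: ciphertext=HAFBB, RIGHT=2, LEFT=7

Answer: HAFBB 2 7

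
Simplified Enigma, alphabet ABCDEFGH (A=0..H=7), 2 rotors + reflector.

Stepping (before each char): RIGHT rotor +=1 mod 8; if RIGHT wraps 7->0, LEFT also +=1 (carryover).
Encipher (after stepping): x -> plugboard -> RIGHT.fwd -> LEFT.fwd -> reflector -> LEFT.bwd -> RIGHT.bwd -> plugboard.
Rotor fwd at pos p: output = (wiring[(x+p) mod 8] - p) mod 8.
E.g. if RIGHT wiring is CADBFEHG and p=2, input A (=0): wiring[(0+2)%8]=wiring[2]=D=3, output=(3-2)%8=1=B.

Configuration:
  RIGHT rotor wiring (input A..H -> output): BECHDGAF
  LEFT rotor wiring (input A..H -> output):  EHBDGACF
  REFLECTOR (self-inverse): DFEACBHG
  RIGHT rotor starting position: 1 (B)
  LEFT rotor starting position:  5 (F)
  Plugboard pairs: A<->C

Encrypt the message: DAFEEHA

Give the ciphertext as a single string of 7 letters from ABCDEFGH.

Char 1 ('D'): step: R->2, L=5; D->plug->D->R->E->L->C->refl->E->L'->F->R'->B->plug->B
Char 2 ('A'): step: R->3, L=5; A->plug->C->R->D->L->H->refl->G->L'->G->R'->F->plug->F
Char 3 ('F'): step: R->4, L=5; F->plug->F->R->A->L->D->refl->A->L'->C->R'->B->plug->B
Char 4 ('E'): step: R->5, L=5; E->plug->E->R->H->L->B->refl->F->L'->B->R'->A->plug->C
Char 5 ('E'): step: R->6, L=5; E->plug->E->R->E->L->C->refl->E->L'->F->R'->G->plug->G
Char 6 ('H'): step: R->7, L=5; H->plug->H->R->B->L->F->refl->B->L'->H->R'->G->plug->G
Char 7 ('A'): step: R->0, L->6 (L advanced); A->plug->C->R->C->L->G->refl->H->L'->B->R'->A->plug->C

Answer: BFBCGGC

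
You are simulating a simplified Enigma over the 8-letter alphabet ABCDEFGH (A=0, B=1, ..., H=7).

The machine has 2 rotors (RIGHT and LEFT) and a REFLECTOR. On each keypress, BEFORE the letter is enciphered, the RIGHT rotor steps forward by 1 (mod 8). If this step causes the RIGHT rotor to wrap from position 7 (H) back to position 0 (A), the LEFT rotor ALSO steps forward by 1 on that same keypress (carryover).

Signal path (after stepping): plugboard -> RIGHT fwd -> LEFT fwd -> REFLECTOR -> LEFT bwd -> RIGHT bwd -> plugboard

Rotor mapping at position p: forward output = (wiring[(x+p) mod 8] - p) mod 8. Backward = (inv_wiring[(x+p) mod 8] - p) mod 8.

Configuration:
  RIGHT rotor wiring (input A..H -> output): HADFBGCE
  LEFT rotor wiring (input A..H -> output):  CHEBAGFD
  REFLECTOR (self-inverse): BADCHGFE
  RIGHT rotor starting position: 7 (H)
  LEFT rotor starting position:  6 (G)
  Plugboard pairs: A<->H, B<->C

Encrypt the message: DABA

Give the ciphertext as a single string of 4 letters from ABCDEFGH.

Answer: GDCC

Derivation:
Char 1 ('D'): step: R->0, L->7 (L advanced); D->plug->D->R->F->L->B->refl->A->L'->C->R'->G->plug->G
Char 2 ('A'): step: R->1, L=7; A->plug->H->R->G->L->H->refl->E->L'->A->R'->D->plug->D
Char 3 ('B'): step: R->2, L=7; B->plug->C->R->H->L->G->refl->F->L'->D->R'->B->plug->C
Char 4 ('A'): step: R->3, L=7; A->plug->H->R->A->L->E->refl->H->L'->G->R'->B->plug->C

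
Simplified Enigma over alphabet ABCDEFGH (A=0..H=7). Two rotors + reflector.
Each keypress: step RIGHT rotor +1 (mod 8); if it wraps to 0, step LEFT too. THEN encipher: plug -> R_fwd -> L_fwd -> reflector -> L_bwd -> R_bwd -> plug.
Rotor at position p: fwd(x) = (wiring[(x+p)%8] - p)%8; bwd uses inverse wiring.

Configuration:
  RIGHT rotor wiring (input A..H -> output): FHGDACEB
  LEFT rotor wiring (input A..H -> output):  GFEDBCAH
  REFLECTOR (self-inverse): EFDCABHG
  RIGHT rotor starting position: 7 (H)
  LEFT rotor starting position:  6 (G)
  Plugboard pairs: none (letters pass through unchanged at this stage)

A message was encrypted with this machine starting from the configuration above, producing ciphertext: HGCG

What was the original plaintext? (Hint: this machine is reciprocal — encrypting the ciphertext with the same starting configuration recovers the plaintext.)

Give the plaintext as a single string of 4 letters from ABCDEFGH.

Char 1 ('H'): step: R->0, L->7 (L advanced); H->plug->H->R->B->L->H->refl->G->L'->C->R'->F->plug->F
Char 2 ('G'): step: R->1, L=7; G->plug->G->R->A->L->A->refl->E->L'->E->R'->H->plug->H
Char 3 ('C'): step: R->2, L=7; C->plug->C->R->G->L->D->refl->C->L'->F->R'->H->plug->H
Char 4 ('G'): step: R->3, L=7; G->plug->G->R->E->L->E->refl->A->L'->A->R'->A->plug->A

Answer: FHHA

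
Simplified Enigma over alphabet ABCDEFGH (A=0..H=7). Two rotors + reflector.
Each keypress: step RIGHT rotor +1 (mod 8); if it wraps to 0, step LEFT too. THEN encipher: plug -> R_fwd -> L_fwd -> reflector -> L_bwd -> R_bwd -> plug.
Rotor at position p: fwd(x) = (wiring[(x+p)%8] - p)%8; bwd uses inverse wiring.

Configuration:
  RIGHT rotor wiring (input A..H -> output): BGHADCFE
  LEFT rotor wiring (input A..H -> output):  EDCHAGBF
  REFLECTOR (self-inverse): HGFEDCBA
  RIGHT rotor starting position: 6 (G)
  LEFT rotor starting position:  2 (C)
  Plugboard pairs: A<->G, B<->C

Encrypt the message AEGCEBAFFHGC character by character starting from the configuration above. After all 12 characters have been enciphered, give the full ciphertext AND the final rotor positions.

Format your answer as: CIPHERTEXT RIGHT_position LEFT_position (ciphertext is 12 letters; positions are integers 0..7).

Char 1 ('A'): step: R->7, L=2; A->plug->G->R->D->L->E->refl->D->L'->F->R'->A->plug->G
Char 2 ('E'): step: R->0, L->3 (L advanced); E->plug->E->R->D->L->G->refl->B->L'->F->R'->G->plug->A
Char 3 ('G'): step: R->1, L=3; G->plug->A->R->F->L->B->refl->G->L'->D->R'->G->plug->A
Char 4 ('C'): step: R->2, L=3; C->plug->B->R->G->L->A->refl->H->L'->H->R'->G->plug->A
Char 5 ('E'): step: R->3, L=3; E->plug->E->R->B->L->F->refl->C->L'->E->R'->H->plug->H
Char 6 ('B'): step: R->4, L=3; B->plug->C->R->B->L->F->refl->C->L'->E->R'->H->plug->H
Char 7 ('A'): step: R->5, L=3; A->plug->G->R->D->L->G->refl->B->L'->F->R'->A->plug->G
Char 8 ('F'): step: R->6, L=3; F->plug->F->R->C->L->D->refl->E->L'->A->R'->D->plug->D
Char 9 ('F'): step: R->7, L=3; F->plug->F->R->E->L->C->refl->F->L'->B->R'->E->plug->E
Char 10 ('H'): step: R->0, L->4 (L advanced); H->plug->H->R->E->L->A->refl->H->L'->F->R'->G->plug->A
Char 11 ('G'): step: R->1, L=4; G->plug->A->R->F->L->H->refl->A->L'->E->R'->F->plug->F
Char 12 ('C'): step: R->2, L=4; C->plug->B->R->G->L->G->refl->B->L'->D->R'->E->plug->E
Final: ciphertext=GAAAHHGDEAFE, RIGHT=2, LEFT=4

Answer: GAAAHHGDEAFE 2 4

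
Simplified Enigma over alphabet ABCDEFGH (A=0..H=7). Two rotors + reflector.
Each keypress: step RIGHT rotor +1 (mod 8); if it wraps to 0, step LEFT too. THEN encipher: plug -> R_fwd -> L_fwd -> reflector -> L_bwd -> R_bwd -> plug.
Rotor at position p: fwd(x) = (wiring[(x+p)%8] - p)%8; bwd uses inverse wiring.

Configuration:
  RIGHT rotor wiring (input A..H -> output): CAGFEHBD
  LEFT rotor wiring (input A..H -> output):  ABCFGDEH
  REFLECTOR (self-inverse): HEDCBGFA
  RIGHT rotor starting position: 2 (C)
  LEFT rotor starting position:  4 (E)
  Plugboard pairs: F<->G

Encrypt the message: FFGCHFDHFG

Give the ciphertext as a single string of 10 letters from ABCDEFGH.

Char 1 ('F'): step: R->3, L=4; F->plug->G->R->F->L->F->refl->G->L'->G->R'->D->plug->D
Char 2 ('F'): step: R->4, L=4; F->plug->G->R->C->L->A->refl->H->L'->B->R'->H->plug->H
Char 3 ('G'): step: R->5, L=4; G->plug->F->R->B->L->H->refl->A->L'->C->R'->A->plug->A
Char 4 ('C'): step: R->6, L=4; C->plug->C->R->E->L->E->refl->B->L'->H->R'->F->plug->G
Char 5 ('H'): step: R->7, L=4; H->plug->H->R->C->L->A->refl->H->L'->B->R'->C->plug->C
Char 6 ('F'): step: R->0, L->5 (L advanced); F->plug->G->R->B->L->H->refl->A->L'->G->R'->C->plug->C
Char 7 ('D'): step: R->1, L=5; D->plug->D->R->D->L->D->refl->C->L'->C->R'->G->plug->F
Char 8 ('H'): step: R->2, L=5; H->plug->H->R->G->L->A->refl->H->L'->B->R'->F->plug->G
Char 9 ('F'): step: R->3, L=5; F->plug->G->R->F->L->F->refl->G->L'->A->R'->E->plug->E
Char 10 ('G'): step: R->4, L=5; G->plug->F->R->E->L->E->refl->B->L'->H->R'->D->plug->D

Answer: DHAGCCFGED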